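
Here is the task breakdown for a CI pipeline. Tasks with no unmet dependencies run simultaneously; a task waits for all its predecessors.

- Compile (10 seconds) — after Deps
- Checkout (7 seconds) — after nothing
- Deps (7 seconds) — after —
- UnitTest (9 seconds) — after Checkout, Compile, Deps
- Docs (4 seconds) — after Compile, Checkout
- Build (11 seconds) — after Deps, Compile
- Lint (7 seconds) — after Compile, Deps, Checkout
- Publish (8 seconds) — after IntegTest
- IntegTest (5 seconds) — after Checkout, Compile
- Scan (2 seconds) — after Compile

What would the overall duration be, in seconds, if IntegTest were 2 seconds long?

Actual critical path: Deps→Compile→IntegTest→Publish = 7+10+5+8 = 30 ⇒ 30 seconds.
IntegTest is on the critical path; changing it to 2 makes that path 27 seconds.
Now Deps→Compile→Build = 7+10+11 = 28 is longest, so the finish becomes 28 seconds.

28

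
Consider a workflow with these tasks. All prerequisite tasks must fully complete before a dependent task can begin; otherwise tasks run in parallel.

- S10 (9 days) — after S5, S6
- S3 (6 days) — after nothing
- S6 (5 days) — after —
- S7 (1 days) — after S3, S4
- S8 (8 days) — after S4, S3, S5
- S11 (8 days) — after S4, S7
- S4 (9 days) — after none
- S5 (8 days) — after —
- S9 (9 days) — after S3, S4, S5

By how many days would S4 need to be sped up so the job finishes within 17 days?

Current finish: 18 days; target: 17.
S4 is on every critical path, so each day cut from S4 cuts the finish by one (this holds down to a finish of 17).
Need 18 − 17 = 1 day off S4 → S4 becomes 8 days, finish becomes 17.

1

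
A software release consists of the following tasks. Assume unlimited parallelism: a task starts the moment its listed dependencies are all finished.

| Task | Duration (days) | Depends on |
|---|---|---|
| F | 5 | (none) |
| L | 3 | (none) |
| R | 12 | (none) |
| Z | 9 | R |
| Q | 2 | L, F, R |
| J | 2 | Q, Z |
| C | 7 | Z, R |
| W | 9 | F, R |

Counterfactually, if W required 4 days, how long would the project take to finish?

Actual critical path: R→Z→C = 12+9+7 = 28 ⇒ 28 days.
The longest path through W is only 21 days, so W has float 7.
The critical path is still R→Z→C; finish is now 28 days.

28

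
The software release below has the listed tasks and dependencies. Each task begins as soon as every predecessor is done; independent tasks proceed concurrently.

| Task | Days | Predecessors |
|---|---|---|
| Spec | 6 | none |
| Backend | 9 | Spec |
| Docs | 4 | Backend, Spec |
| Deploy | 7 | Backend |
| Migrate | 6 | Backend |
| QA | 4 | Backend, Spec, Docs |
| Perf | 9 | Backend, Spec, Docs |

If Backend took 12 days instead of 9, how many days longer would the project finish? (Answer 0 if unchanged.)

Actual critical path: Spec→Backend→Docs→Perf = 6+9+4+9 = 28 ⇒ 28 days.
Backend is on the critical path; changing it to 12 makes that path 31 days.
No other chain overtakes it, so the finish is 31 days.
Change in finish: 31 − 28 = +3 days.

3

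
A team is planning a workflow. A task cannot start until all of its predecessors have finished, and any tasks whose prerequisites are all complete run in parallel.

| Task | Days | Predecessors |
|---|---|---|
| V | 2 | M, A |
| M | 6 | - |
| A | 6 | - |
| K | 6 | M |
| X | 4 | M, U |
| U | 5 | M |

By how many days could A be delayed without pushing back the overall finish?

7

M→U→X = 6+5+4 = 15 sets the makespan at 15 days.
Longest path through A: 8 days (earliest finish 6, latest finish 13).
So A can slip 13 − 6 = 7 days.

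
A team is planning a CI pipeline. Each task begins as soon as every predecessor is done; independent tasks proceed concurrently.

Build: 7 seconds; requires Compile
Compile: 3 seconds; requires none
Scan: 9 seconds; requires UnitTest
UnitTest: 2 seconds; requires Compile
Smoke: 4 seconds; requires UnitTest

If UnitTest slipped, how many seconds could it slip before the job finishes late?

Critical path: Compile→UnitTest→Scan = 3+2+9 = 14, so the finish is 14 seconds.
UnitTest finishes as early as 5 and must finish by 5.
So UnitTest can slip 5 − 5 = 0 seconds.

0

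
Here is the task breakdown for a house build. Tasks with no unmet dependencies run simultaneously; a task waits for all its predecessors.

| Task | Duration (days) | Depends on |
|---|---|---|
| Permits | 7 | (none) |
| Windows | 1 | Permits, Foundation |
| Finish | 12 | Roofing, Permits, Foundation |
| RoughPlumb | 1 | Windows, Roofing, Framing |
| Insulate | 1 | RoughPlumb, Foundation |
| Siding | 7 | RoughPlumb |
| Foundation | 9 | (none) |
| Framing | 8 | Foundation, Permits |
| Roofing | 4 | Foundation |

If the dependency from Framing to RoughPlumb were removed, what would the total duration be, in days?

Before: longest chain Foundation→Framing→RoughPlumb→Siding = 9+8+1+7 = 25, finish 25.
Without Framing→RoughPlumb, RoughPlumb's earliest start moves from 17 to 13.
New critical path: Foundation→Roofing→Finish = 9+4+12 = 25 ⇒ 25 days.

25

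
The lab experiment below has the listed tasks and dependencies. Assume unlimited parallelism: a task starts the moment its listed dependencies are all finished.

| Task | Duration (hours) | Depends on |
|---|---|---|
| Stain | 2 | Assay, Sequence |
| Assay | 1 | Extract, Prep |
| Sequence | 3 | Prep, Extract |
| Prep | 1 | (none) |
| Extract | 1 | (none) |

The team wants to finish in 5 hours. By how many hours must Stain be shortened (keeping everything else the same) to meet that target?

Current finish: 6 hours; target: 5.
Stain is on every critical path, so each hour cut from Stain cuts the finish by one (this holds down to a finish of 5).
Need 6 − 5 = 1 hour off Stain → Stain becomes 1 hour, finish becomes 5.

1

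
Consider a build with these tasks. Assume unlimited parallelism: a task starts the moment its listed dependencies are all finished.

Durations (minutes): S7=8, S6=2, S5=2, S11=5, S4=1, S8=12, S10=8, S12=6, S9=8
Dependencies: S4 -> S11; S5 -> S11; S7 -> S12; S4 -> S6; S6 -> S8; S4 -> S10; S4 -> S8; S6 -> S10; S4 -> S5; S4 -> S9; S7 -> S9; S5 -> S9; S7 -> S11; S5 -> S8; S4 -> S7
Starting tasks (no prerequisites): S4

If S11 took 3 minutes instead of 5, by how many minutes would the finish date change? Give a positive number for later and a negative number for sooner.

Critical path before the change: S4→S7→S9 = 1+8+8 = 17 giving 17 minutes.
S11 has 3 minutes of float (longest path through it is 14).
No other chain overtakes it, so the finish is 17 minutes.
Change in finish: 17 − 17 = +0 minutes.

0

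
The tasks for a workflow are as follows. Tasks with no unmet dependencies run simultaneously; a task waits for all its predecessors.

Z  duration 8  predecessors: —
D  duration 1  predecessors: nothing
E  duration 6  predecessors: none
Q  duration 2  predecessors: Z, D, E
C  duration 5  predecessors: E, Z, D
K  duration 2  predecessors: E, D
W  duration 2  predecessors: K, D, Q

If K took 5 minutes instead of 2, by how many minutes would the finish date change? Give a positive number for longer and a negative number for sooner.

Actual critical path: Z→C = 8+5 = 13 ⇒ 13 minutes.
The longest path through K is only 10 minutes, so K has float 3.
No other chain overtakes it, so the finish is 13 minutes.
Change in finish: 13 − 13 = +0 minutes.

0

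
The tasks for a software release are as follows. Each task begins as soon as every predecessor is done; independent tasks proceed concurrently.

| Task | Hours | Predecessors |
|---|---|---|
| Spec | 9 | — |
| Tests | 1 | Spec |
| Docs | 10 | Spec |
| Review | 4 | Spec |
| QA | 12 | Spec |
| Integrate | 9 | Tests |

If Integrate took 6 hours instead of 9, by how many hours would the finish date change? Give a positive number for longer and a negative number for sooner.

As given, the longest chain is Spec→QA = 9+12 = 21, so the finish is 21 hours.
The longest path through Integrate is only 19 hours, so Integrate has float 2.
No other chain overtakes it, so the finish is 21 hours.
Change in finish: 21 − 21 = +0 hours.

0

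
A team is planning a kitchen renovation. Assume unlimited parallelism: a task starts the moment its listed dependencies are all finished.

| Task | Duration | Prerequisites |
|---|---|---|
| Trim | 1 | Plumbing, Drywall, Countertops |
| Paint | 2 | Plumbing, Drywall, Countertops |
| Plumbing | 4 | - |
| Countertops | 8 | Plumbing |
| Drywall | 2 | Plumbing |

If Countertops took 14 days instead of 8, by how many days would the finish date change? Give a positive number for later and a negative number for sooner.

6

Critical path before the change: Plumbing→Countertops→Paint = 4+8+2 = 14 giving 14 days.
Countertops is on the critical path; changing it to 14 makes that path 20 days.
No other chain overtakes it, so the finish is 20 days.
Change in finish: 20 − 14 = +6 days.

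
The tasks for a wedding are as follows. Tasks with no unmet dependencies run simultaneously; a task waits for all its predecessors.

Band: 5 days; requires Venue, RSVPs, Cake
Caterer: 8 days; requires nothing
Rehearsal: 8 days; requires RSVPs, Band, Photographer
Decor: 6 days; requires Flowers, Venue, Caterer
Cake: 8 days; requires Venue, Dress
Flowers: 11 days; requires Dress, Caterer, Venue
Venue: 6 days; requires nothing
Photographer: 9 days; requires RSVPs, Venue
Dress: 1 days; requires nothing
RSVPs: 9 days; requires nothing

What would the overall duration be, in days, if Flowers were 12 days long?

27

As given, the longest chain is Venue→Cake→Band→Rehearsal = 6+8+5+8 = 27, so the finish is 27 days.
The longest path through Flowers is only 25 days, so Flowers has float 2.
That remains the longest chain; total 27 days.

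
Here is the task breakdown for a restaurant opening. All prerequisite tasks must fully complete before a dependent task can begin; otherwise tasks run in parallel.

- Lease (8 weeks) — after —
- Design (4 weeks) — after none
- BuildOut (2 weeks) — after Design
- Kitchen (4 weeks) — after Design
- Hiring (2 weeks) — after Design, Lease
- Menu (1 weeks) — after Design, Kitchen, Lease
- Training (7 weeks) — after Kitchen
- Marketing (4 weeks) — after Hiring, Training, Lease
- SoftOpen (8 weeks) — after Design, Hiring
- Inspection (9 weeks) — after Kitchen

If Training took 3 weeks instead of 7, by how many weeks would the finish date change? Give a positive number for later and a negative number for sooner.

-1

Actual critical path: Design→Kitchen→Training→Marketing = 4+4+7+4 = 19 ⇒ 19 weeks.
Training is on the critical path; changing it to 3 makes that path 15 weeks.
Now Lease→Hiring→SoftOpen = 8+2+8 = 18 is longest, so the finish becomes 18 weeks.
Change in finish: 18 − 19 = -1 weeks.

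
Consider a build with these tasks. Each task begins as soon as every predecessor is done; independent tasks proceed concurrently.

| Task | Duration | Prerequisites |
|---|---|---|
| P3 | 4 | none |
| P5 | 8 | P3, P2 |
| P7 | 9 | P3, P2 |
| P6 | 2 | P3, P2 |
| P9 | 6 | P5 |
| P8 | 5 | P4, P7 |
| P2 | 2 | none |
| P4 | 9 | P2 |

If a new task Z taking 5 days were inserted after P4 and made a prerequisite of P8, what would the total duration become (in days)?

Originally the job takes 18 days.
With Z inserted, P8 now waits for max(P4, P7, Z).
New critical path: P2→P4→Z→P8 = 2+9+5+5 = 21 ⇒ 21 days.

21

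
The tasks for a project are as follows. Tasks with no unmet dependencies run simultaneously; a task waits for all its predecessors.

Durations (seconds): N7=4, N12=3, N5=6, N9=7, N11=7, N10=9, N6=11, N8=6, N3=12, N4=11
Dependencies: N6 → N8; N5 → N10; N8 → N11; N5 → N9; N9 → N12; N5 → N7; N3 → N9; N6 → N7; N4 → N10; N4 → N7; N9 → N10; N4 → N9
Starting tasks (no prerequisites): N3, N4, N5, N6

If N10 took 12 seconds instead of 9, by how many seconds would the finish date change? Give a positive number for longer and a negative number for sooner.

3

As given, the longest chain is N3→N9→N10 = 12+7+9 = 28, so the finish is 28 seconds.
Since N10 is critical, the +3 change carries straight to that chain (now 31 seconds).
No other chain overtakes it, so the finish is 31 seconds.
Change in finish: 31 − 28 = +3 seconds.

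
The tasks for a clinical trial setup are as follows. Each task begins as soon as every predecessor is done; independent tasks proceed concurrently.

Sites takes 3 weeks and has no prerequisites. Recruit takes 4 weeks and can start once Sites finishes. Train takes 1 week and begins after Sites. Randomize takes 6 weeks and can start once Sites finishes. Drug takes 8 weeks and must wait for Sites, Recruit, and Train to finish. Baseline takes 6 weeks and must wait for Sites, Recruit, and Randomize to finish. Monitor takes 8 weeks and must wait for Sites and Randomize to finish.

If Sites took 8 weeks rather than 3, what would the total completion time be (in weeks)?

Critical path before the change: Sites→Randomize→Monitor = 3+6+8 = 17 giving 17 weeks.
Since Sites is critical, the +5 change carries straight to that chain (now 22 weeks).
No other chain overtakes it, so the finish is 22 weeks.

22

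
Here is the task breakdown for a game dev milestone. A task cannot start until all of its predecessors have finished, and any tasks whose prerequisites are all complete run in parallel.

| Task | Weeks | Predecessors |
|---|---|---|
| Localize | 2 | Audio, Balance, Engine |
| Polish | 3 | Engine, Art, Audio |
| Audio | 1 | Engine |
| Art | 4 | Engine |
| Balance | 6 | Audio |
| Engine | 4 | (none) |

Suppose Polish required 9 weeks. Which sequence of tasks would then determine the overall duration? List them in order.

Engine, Art, Polish

As given, the longest chain is Engine→Audio→Balance→Localize = 4+1+6+2 = 13, so the finish is 13 weeks.
Polish has 2 weeks of float (longest path through it is 11).
Now Engine→Art→Polish = 4+4+9 = 17 is longest, so the finish becomes 17 weeks.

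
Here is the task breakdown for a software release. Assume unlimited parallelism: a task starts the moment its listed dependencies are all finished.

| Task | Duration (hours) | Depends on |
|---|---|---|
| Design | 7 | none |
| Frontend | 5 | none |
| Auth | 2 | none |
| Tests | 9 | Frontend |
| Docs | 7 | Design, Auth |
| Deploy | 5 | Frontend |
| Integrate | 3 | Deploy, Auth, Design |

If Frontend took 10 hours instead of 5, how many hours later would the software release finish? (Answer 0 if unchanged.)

5

Baseline: Frontend→Tests = 5+9 = 14 → 14 hours.
Since Frontend is critical, the +5 change carries straight to that chain (now 19 hours).
The critical path is still Frontend→Tests; finish is now 19 hours.
Change in finish: 19 − 14 = +5 hours.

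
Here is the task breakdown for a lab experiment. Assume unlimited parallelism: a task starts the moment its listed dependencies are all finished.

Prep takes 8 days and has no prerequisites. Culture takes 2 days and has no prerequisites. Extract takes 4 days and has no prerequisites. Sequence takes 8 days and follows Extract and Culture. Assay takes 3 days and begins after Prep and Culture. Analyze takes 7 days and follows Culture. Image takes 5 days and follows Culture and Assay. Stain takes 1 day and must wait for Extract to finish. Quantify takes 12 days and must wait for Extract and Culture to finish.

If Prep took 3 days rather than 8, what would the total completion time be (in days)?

Critical path before the change: Prep→Assay→Image = 8+3+5 = 16 giving 16 days.
Prep is on the critical path; changing it to 3 makes that path 11 days.
Now Extract→Quantify = 4+12 = 16 is longest, so the finish becomes 16 days.

16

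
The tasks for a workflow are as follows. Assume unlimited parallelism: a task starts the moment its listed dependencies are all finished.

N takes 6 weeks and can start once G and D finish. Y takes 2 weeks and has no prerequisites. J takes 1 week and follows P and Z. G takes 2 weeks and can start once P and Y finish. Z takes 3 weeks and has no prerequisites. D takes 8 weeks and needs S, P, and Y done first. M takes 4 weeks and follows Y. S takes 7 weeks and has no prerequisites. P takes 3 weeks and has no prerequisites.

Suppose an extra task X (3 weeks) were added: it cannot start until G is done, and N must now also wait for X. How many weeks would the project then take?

21

Originally the project takes 21 weeks.
With X inserted, N now waits for max(G, D, X).
New critical path: S→D→N = 7+8+6 = 21 ⇒ 21 weeks.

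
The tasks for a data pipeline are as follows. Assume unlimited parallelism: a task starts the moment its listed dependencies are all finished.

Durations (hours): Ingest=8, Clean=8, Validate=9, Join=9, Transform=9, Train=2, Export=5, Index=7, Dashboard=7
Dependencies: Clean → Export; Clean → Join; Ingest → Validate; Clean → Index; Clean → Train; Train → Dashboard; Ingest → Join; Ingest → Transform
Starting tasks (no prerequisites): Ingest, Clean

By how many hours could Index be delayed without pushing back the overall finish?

2

The longest chain is Ingest→Validate = 8+9 = 17; overall finish 17 hours.
The longest chain containing Index totals 15 hours.
Slack of Index = 10 − 8 = 2 hours.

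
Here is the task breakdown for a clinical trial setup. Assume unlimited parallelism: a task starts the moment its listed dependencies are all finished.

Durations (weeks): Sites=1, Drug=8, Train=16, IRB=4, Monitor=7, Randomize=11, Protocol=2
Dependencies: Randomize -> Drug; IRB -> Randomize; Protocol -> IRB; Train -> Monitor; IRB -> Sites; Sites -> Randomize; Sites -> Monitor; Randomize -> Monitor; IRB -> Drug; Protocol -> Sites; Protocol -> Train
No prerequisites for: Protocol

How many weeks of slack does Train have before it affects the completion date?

1

Critical path: Protocol→IRB→Sites→Randomize→Drug = 2+4+1+11+8 = 26, so the finish is 26 weeks.
The longest chain containing Train totals 25 weeks.
So Train can slip 19 − 18 = 1 week.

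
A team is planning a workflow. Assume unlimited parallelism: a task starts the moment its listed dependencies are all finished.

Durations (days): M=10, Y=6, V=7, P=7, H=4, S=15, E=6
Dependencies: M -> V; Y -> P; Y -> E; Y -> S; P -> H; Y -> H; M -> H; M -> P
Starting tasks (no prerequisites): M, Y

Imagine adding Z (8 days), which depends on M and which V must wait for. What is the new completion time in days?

25

Originally the project takes 21 days.
With Z inserted, V now waits for max(M, Z).
New critical path: M→Z→V = 10+8+7 = 25 ⇒ 25 days.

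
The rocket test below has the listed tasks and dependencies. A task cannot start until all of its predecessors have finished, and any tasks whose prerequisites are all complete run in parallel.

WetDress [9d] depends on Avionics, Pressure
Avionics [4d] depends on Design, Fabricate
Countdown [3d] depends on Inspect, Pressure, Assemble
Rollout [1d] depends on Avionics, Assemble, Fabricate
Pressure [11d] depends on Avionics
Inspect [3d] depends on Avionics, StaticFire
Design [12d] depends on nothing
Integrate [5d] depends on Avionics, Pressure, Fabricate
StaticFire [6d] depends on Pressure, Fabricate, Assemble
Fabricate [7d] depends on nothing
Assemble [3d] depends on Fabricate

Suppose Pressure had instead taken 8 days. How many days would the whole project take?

The binding path is Design→Avionics→Pressure→StaticFire→Inspect→Countdown = 12+4+11+6+3+3 = 39; finish at 39 days.
Pressure is on the critical path; changing it to 8 makes that path 36 days.
No other chain overtakes it, so the finish is 36 days.

36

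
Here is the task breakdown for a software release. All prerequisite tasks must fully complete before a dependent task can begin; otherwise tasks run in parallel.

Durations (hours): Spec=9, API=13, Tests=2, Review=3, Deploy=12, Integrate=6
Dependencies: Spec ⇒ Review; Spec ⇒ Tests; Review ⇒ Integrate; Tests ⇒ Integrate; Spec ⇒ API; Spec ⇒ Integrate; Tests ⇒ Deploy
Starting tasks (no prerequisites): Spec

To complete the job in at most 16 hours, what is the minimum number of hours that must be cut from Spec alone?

7

Current finish: 23 hours; target: 16.
Spec is on every critical path, so each hour cut from Spec cuts the finish by one (this holds down to a finish of 15).
Need 23 − 16 = 7 hours off Spec → Spec becomes 2 hours, finish becomes 16.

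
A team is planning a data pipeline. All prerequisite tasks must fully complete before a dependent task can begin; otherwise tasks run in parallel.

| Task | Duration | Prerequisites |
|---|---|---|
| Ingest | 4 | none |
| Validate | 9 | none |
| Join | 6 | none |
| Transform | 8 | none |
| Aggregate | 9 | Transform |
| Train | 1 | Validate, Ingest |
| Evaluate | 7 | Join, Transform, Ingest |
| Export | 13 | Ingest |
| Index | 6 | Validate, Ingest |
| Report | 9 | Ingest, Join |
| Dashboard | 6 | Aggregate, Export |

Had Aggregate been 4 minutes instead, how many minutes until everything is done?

23

Baseline: Transform→Aggregate→Dashboard = 8+9+6 = 23 → 23 minutes.
Aggregate lies on that path, so at 4 minutes the path becomes 18 minutes.
New critical path: Ingest→Export→Dashboard = 4+13+6 = 23 ⇒ 23 minutes.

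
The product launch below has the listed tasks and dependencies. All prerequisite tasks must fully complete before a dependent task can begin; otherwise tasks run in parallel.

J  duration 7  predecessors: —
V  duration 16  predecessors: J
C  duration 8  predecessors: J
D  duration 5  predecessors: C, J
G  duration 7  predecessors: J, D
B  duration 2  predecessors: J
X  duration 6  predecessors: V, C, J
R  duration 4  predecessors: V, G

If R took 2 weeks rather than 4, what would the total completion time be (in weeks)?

29

The binding path is J→C→D→G→R = 7+8+5+7+4 = 31; finish at 31 weeks.
R lies on that path, so at 2 weeks the path becomes 29 weeks.
New critical path: J→V→X = 7+16+6 = 29 ⇒ 29 weeks.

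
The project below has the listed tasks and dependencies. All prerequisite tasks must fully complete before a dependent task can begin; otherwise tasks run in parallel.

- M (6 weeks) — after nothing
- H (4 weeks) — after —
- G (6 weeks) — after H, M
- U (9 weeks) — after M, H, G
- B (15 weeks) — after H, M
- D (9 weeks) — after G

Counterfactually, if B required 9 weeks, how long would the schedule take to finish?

21

Baseline: M→B = 6+15 = 21 → 21 weeks.
B is on the critical path; changing it to 9 makes that path 15 weeks.
Now M→G→U = 6+6+9 = 21 is longest, so the finish becomes 21 weeks.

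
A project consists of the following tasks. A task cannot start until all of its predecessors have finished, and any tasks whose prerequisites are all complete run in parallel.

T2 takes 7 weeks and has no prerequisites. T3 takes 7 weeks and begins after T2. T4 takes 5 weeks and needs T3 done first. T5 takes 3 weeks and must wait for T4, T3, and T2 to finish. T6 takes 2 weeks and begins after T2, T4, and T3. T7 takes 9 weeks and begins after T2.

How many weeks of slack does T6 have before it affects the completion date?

T2→T3→T4→T5 = 7+7+5+3 = 22 sets the makespan at 22 weeks.
T6 finishes as early as 21 and must finish by 22.
So T6 can slip 22 − 21 = 1 week.

1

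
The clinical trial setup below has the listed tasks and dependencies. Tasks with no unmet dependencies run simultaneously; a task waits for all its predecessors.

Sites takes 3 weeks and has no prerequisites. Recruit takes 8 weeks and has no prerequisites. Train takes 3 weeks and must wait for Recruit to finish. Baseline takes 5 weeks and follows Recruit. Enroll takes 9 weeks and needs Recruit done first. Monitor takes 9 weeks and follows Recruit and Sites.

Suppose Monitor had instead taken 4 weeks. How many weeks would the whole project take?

As given, the longest chain is Recruit→Monitor = 8+9 = 17, so the finish is 17 weeks.
Monitor is on the critical path; changing it to 4 makes that path 12 weeks.
Now Recruit→Enroll = 8+9 = 17 is longest, so the finish becomes 17 weeks.

17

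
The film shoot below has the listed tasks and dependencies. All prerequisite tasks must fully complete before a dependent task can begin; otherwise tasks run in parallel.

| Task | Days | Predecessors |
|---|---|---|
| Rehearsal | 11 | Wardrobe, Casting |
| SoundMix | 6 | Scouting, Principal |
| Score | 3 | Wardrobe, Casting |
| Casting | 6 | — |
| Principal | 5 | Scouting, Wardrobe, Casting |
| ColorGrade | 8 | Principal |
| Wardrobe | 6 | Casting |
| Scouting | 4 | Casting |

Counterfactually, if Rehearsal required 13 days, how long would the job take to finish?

Critical path before the change: Casting→Wardrobe→Principal→ColorGrade = 6+6+5+8 = 25 giving 25 days.
Rehearsal has 2 days of float (longest path through it is 23).
New critical path: Casting→Wardrobe→Rehearsal = 6+6+13 = 25 ⇒ 25 days.

25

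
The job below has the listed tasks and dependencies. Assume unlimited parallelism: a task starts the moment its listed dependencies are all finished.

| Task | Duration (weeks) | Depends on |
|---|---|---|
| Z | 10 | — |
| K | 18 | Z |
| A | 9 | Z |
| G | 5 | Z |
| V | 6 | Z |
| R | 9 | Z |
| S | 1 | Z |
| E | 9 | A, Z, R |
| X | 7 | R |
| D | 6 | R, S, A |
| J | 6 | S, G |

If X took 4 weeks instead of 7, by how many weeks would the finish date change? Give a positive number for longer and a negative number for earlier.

0

Critical path before the change: Z→K = 10+18 = 28 giving 28 weeks.
The longest path through X is only 26 weeks, so X has float 2.
No other chain overtakes it, so the finish is 28 weeks.
Change in finish: 28 − 28 = +0 weeks.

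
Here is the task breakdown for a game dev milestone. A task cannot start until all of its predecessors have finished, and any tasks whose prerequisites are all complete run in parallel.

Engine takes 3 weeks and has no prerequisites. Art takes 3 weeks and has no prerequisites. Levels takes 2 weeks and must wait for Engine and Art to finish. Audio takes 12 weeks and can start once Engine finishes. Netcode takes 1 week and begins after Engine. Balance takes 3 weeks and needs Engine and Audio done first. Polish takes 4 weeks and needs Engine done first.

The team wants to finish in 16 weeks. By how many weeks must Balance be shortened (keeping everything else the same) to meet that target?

2

Current finish: 18 weeks; target: 16.
Balance is on every critical path, so each week cut from Balance cuts the finish by one (this holds down to a finish of 16).
Need 18 − 16 = 2 weeks off Balance → Balance becomes 1 week, finish becomes 16.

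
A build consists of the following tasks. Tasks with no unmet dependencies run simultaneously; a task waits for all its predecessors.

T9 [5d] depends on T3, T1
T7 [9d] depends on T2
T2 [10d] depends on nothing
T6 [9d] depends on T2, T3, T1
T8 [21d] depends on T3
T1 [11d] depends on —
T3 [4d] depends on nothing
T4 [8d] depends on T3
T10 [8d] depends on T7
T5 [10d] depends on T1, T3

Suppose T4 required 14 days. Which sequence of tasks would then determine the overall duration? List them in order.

T2, T7, T10

Baseline: T2→T7→T10 = 10+9+8 = 27 → 27 days.
T4 is off the critical path — its longest chain is 12 days, giving 15 of slack.
That remains the longest chain; total 27 days.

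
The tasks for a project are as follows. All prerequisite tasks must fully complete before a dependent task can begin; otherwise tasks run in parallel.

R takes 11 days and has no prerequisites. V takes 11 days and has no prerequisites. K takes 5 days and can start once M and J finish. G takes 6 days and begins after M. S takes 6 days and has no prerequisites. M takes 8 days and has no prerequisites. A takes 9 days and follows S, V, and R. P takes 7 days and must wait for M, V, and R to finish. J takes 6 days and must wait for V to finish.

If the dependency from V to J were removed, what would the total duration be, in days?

Before: longest chain V→J→K = 11+6+5 = 22, finish 22.
Without V→J, J's earliest start moves from 11 to 0.
After: R→A = 11+9 = 20 → 20 days.

20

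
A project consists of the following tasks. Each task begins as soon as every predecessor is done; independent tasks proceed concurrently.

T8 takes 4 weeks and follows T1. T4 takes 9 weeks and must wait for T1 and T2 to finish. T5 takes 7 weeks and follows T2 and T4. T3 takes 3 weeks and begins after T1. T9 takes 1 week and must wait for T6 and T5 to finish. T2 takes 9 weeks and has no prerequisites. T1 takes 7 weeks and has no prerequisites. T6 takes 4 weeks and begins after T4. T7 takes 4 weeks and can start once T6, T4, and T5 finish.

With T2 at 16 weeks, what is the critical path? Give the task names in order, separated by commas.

T2, T4, T5, T7

The binding path is T2→T4→T5→T7 = 9+9+7+4 = 29; finish at 29 weeks.
T2 is on the critical path; changing it to 16 makes that path 36 weeks.
The critical path is still T2→T4→T5→T7; finish is now 36 weeks.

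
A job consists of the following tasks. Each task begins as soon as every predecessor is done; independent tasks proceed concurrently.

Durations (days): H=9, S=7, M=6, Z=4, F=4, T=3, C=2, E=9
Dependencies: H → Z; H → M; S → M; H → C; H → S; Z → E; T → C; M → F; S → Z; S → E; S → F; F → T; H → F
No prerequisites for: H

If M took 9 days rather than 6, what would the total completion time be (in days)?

As given, the longest chain is H→S→M→F→T→C = 9+7+6+4+3+2 = 31, so the finish is 31 days.
M is on the critical path; changing it to 9 makes that path 34 days.
That remains the longest chain; total 34 days.

34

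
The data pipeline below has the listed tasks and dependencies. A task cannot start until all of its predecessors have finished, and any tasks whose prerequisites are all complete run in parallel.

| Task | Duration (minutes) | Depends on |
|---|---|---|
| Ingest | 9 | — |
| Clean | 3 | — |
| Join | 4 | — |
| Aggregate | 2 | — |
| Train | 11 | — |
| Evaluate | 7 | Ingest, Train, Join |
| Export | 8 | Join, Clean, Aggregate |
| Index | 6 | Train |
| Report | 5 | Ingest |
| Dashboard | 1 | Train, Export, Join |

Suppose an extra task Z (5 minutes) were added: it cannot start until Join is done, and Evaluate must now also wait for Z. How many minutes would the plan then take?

Originally the plan takes 18 minutes.
With Z inserted, Evaluate now waits for max(Ingest, Train, Join, Z).
New critical path: Train→Evaluate = 11+7 = 18 ⇒ 18 minutes.

18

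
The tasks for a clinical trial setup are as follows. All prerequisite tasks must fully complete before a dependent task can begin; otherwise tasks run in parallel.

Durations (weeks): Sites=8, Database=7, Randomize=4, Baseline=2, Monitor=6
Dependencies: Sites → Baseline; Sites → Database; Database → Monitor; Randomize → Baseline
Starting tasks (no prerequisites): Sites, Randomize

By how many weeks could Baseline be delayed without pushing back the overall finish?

The longest chain is Sites→Database→Monitor = 8+7+6 = 21; overall finish 21 weeks.
Longest path through Baseline: 10 weeks (earliest finish 10, latest finish 21).
So Baseline can slip 21 − 10 = 11 weeks.

11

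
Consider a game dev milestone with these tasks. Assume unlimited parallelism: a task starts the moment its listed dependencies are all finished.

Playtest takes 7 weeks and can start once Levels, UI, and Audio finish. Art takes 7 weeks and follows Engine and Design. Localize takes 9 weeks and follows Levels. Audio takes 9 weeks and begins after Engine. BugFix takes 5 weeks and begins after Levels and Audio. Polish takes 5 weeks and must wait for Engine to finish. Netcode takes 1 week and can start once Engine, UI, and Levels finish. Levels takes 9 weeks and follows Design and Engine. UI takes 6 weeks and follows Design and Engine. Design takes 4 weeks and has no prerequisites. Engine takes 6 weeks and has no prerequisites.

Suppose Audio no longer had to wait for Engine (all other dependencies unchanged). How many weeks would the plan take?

Original critical path: Engine→Levels→Localize = 6+9+9 = 24 ⇒ 24 weeks.
Without Engine→Audio, Audio's earliest start moves from 6 to 0.
The longest chain is now Engine→Levels→Localize = 6+9+9 = 24, so the plan takes 24 weeks.

24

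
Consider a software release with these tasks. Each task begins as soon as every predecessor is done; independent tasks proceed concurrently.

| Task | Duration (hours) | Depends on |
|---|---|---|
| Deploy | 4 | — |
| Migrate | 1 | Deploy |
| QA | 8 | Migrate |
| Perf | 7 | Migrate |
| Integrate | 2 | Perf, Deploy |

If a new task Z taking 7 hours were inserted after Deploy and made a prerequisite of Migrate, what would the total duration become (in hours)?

21

Originally the schedule takes 14 hours.
With Z inserted, Migrate now waits for max(Deploy, Z).
New critical path: Deploy→Z→Migrate→Perf→Integrate = 4+7+1+7+2 = 21 ⇒ 21 hours.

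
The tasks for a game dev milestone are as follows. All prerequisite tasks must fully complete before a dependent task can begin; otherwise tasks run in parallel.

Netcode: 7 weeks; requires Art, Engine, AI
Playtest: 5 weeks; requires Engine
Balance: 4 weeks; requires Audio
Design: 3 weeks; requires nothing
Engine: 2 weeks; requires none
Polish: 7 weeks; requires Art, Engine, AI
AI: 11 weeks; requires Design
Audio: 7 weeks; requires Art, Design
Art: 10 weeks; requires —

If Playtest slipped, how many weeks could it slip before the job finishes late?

Design→AI→Netcode = 3+11+7 = 21 sets the makespan at 21 weeks.
Playtest finishes as early as 7 and must finish by 21.
Slack of Playtest = 16 − 2 = 14 weeks.

14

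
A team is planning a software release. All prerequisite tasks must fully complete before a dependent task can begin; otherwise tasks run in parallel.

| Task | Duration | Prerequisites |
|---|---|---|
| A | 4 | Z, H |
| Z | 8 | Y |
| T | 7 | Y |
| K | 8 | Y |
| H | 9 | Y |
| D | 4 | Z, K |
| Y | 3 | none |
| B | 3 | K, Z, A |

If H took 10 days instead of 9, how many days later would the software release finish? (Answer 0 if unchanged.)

As given, the longest chain is Y→H→A→B = 3+9+4+3 = 19, so the finish is 19 days.
H lies on that path, so at 10 days the path becomes 20 days.
The critical path is still Y→H→A→B; finish is now 20 days.
Change in finish: 20 − 19 = +1 days.

1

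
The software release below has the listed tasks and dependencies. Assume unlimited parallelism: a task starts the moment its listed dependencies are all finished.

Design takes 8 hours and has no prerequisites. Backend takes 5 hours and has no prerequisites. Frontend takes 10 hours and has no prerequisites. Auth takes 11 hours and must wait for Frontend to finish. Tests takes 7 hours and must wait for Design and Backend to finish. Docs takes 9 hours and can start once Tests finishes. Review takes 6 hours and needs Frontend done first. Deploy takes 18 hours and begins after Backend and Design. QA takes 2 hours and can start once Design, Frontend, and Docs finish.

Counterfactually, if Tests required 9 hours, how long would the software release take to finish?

The binding path is Design→Tests→Docs→QA = 8+7+9+2 = 26; finish at 26 hours.
Tests is on the critical path; changing it to 9 makes that path 28 hours.
No other chain overtakes it, so the finish is 28 hours.

28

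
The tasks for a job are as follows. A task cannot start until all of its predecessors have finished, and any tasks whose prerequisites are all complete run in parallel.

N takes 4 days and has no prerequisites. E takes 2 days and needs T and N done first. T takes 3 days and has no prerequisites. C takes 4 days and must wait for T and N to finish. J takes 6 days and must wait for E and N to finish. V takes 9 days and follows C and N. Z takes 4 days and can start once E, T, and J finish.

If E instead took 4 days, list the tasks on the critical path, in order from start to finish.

As given, the longest chain is N→C→V = 4+4+9 = 17, so the finish is 17 days.
The longest path through E is only 16 days, so E has float 1.
The binding chain switches to N→E→J→Z = 4+4+6+4 = 18; finish 18 days.

N, E, J, Z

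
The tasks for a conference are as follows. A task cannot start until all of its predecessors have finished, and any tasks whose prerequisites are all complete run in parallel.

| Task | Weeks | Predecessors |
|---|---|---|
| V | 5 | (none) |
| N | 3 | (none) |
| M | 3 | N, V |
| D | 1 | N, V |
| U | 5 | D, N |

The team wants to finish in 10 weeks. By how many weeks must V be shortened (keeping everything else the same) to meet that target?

1

Current finish: 11 weeks; target: 10.
V is on every critical path, so each week cut from V cuts the finish by one (this holds down to a finish of 9).
Need 11 − 10 = 1 week off V → V becomes 4 weeks, finish becomes 10.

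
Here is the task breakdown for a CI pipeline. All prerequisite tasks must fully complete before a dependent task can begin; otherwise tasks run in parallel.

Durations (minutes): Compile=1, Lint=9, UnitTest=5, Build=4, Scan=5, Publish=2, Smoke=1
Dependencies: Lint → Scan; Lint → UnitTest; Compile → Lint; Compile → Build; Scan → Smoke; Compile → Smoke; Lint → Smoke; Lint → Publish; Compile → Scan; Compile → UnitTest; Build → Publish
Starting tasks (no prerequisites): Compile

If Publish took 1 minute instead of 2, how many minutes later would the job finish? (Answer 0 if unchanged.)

0

Actual critical path: Compile→Lint→Scan→Smoke = 1+9+5+1 = 16 ⇒ 16 minutes.
Publish is off the critical path — its longest chain is 12 minutes, giving 4 of slack.
That remains the longest chain; total 16 minutes.
Change in finish: 16 − 16 = +0 minutes.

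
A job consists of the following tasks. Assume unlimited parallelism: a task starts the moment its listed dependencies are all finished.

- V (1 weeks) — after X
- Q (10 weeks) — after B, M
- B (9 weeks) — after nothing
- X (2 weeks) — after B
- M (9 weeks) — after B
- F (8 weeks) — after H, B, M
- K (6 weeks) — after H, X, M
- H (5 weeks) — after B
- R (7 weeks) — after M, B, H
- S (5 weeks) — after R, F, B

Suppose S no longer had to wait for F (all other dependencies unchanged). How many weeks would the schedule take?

Original critical path: B→M→F→S = 9+9+8+5 = 31 ⇒ 31 weeks.
Without F→S, S's earliest start moves from 26 to 25.
New critical path: B→M→R→S = 9+9+7+5 = 30 ⇒ 30 weeks.

30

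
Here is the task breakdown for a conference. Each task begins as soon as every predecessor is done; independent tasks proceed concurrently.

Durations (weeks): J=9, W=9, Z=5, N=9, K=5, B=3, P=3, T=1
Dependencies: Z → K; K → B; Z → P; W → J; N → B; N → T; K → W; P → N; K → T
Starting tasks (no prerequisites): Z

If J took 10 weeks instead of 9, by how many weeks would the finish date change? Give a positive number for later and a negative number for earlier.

The binding path is Z→K→W→J = 5+5+9+9 = 28; finish at 28 weeks.
J is on the critical path; changing it to 10 makes that path 29 weeks.
No other chain overtakes it, so the finish is 29 weeks.
Change in finish: 29 − 28 = +1 weeks.

1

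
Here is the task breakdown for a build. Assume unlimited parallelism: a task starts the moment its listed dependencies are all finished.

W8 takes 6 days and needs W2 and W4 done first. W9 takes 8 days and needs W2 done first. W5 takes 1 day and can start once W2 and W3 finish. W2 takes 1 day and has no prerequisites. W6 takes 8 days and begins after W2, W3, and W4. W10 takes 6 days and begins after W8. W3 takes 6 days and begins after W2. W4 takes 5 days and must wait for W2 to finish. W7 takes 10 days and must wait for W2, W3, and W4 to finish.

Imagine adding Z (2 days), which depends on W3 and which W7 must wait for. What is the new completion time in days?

Originally the schedule takes 18 days.
With Z inserted, W7 now waits for max(W2, W3, W4, Z).
New critical path: W2→W3→Z→W7 = 1+6+2+10 = 19 ⇒ 19 days.

19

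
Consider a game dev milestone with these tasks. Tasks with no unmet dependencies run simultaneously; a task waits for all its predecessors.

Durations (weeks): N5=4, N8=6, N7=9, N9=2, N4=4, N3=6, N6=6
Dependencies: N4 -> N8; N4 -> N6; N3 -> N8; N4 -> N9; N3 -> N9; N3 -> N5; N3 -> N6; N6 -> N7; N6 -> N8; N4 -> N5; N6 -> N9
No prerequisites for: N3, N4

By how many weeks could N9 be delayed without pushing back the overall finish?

The longest chain is N3→N6→N7 = 6+6+9 = 21; overall finish 21 weeks.
N9 finishes as early as 14 and must finish by 21.
Float = 21 − 14 = 7.

7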